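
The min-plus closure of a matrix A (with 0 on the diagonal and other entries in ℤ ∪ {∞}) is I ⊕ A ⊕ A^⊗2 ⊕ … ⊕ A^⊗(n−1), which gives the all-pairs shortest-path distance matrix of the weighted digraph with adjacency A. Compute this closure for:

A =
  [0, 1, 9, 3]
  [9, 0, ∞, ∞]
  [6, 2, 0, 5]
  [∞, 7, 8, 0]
Closure =
  [0, 1, 9, 3]
  [9, 0, 18, 12]
  [6, 2, 0, 5]
  [14, 7, 8, 0]

This is the Floyd-Warshall all-pairs shortest-path computation. For each intermediate vertex k = 0, 1, …, 3, update dist[i][j] ← min(dist[i][j], dist[i][k] + dist[k][j]). The final matrix gives, for each (i, j), the minimum total weight of any directed path from i to j (possibly empty when i = j).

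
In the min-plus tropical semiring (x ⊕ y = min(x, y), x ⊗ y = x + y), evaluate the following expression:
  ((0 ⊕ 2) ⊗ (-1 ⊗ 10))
((0 ⊕ 2) ⊗ (-1 ⊗ 10)) = 9

Expand innermost to outermost. Recall ⊕ takes the minimum of its arguments and ⊗ takes their sum. Working out the expression ((0 ⊕ 2) ⊗ (-1 ⊗ 10)) gives 9.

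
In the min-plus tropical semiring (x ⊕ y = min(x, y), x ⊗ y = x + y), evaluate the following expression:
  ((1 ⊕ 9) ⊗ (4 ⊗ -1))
((1 ⊕ 9) ⊗ (4 ⊗ -1)) = 4

Expand innermost to outermost. Recall ⊕ takes the minimum of its arguments and ⊗ takes their sum. Working out the expression ((1 ⊕ 9) ⊗ (4 ⊗ -1)) gives 4.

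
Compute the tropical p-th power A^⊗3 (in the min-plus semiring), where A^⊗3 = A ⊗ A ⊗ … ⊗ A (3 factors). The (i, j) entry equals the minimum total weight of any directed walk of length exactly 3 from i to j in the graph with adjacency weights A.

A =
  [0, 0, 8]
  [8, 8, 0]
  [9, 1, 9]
A^⊗3 =
  [0, 0, 0]
  [8, 8, 1]
  [9, 2, 9]

Each entry (A^⊗3)_ij equals the minimum over all length-3 walks i = v_0 → v_1 → … → v_3 = j of Σ_t A[v_t][v_{t+1}]. For example, for (i, j) = (0, 2) we minimise over 9 possible intermediate vertex sequences; the minimum is 0, attained along the walk 0 → 0 → 1 → 2.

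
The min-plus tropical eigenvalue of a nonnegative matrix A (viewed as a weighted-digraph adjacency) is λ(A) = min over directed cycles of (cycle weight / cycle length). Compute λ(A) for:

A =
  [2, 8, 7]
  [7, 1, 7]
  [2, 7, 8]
λ(A) = 1

Enumerate directed cycles and compute their means (weight / length). Sample:
  cycle 0 → 0: weight = 2, length = 1, mean = 2/1 ≈ 2.000
  cycle 1 → 1: weight = 1, length = 1, mean = 1/1 ≈ 1.000
  cycle 2 → 2: weight = 8, length = 1, mean = 8/1 ≈ 8.000
  cycle 0 → 1 → 0: weight = 15, length = 2, mean = 15/2 ≈ 7.500
  cycle 0 → 2 → 0: weight = 9, length = 2, mean = 9/2 ≈ 4.500
  cycle 1 → 0 → 1: weight = 15, length = 2, mean = 15/2 ≈ 7.500
Minimum mean = 1.000, attained e.g. along the cycle 1 → 1 with weight 1 and length 1. So λ(A) = 1/1 = 1.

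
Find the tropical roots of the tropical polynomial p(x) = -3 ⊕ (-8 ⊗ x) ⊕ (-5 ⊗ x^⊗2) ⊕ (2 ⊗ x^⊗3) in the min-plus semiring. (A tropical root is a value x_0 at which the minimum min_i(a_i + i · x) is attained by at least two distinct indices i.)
Roots: {-7, -3, 5}

Each tropical root is a break point of the lower envelope of the lines y = a_i + i · x (there are 4 lines, with slopes 0, 1, ..., 3). Only the lines that attain the minimum somewhere contribute to roots; other lines are dominated. Here the surviving (envelope) indices are i = 3, i = 2, i = 1, i = 0.
Intersections between consecutive envelope lines give the roots: for adjacent envelope indices i < j the intersection is x = (a_i − a_j) / (j − i). Reading off the sorted break points: {-7, -3, 5}.
Verification: at each break x_0, at least two indices attain the minimum of min_i(a_i + i · x_0).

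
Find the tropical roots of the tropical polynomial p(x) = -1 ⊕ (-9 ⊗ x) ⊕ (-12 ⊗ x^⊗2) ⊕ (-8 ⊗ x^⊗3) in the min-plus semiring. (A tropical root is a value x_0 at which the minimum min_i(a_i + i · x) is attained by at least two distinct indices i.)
Roots: {-4, 3, 8}

Each tropical root is a break point of the lower envelope of the lines y = a_i + i · x (there are 4 lines, with slopes 0, 1, ..., 3). Only the lines that attain the minimum somewhere contribute to roots; other lines are dominated. Here the surviving (envelope) indices are i = 3, i = 2, i = 1, i = 0.
Intersections between consecutive envelope lines give the roots: for adjacent envelope indices i < j the intersection is x = (a_i − a_j) / (j − i). Reading off the sorted break points: {-4, 3, 8}.
Verification: at each break x_0, at least two indices attain the minimum of min_i(a_i + i · x_0).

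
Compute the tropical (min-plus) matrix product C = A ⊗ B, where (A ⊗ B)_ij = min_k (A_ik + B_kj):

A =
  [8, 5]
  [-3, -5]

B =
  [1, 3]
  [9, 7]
A ⊗ B =
  [9, 11]
  [-2, 0]

Apply the min-plus product entry-by-entry:
  C[0][0] = min over k of (A[0][0] + B[0][0] = 8 + 1 = 9, A[0][1] + B[1][0] = 5 + 9 = 14) = 9 (attained at k = 0)
  C[0][1] = min over k of (A[0][0] + B[0][1] = 8 + 3 = 11, A[0][1] + B[1][1] = 5 + 7 = 12) = 11 (attained at k = 0)
  C[1][0] = min over k of (A[1][0] + B[0][0] = -3 + 1 = -2, A[1][1] + B[1][0] = -5 + 9 = 4) = -2 (attained at k = 0)
  C[1][1] = min over k of (A[1][0] + B[0][1] = -3 + 3 = 0, A[1][1] + B[1][1] = -5 + 7 = 2) = 0 (attained at k = 0)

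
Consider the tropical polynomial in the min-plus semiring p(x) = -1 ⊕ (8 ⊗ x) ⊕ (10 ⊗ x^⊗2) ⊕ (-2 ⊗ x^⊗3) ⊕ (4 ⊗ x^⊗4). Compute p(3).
p(3) = -1

A tropical monomial a ⊗ x^⊗i evaluates to a + i · x. Evaluating each term at x = 3:
  Term 0 contributes -1 + 0 · 3 = -1
  Term 1 contributes 8 + 1 · 3 = 11
  Term 2 contributes 10 + 2 · 3 = 16
  Term 3 contributes -2 + 3 · 3 = 7
  Term 4 contributes 4 + 4 · 3 = 16
p(3) = ⊕ of these = min[-1, 11, 16, 7, 16] = -1.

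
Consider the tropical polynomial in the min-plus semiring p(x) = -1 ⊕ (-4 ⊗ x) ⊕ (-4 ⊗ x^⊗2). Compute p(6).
p(6) = -1

A tropical monomial a ⊗ x^⊗i evaluates to a + i · x. Evaluating each term at x = 6:
  Term 0 contributes -1 + 0 · 6 = -1
  Term 1 contributes -4 + 1 · 6 = 2
  Term 2 contributes -4 + 2 · 6 = 8
p(6) = ⊕ of these = min[-1, 2, 8] = -1.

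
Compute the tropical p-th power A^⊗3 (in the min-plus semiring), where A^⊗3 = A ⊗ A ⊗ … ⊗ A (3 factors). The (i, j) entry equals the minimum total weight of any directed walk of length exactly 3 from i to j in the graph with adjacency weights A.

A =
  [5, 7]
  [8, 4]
A^⊗3 =
  [15, 15]
  [16, 12]

Each entry (A^⊗3)_ij equals the minimum over all length-3 walks i = v_0 → v_1 → … → v_3 = j of Σ_t A[v_t][v_{t+1}]. For example, for (i, j) = (0, 1) we minimise over 4 possible intermediate vertex sequences; the minimum is 15, attained along the walk 0 → 1 → 1 → 1.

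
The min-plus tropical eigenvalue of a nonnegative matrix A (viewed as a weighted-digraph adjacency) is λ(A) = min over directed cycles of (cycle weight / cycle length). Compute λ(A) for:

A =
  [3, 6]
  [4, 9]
λ(A) = 3

Enumerate directed cycles and compute their means (weight / length). Sample:
  cycle 0 → 0: weight = 3, length = 1, mean = 3/1 ≈ 3.000
  cycle 1 → 1: weight = 9, length = 1, mean = 9/1 ≈ 9.000
  cycle 0 → 1 → 0: weight = 10, length = 2, mean = 10/2 ≈ 5.000
  cycle 1 → 0 → 1: weight = 10, length = 2, mean = 10/2 ≈ 5.000
Minimum mean = 3.000, attained e.g. along the cycle 0 → 0 with weight 3 and length 1. So λ(A) = 3/1 = 3.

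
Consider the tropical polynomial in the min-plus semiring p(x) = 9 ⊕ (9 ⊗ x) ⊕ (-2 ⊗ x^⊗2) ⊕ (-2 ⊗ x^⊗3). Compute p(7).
p(7) = 9

A tropical monomial a ⊗ x^⊗i evaluates to a + i · x. Evaluating each term at x = 7:
  Term 0 contributes 9 + 0 · 7 = 9
  Term 1 contributes 9 + 1 · 7 = 16
  Term 2 contributes -2 + 2 · 7 = 12
  Term 3 contributes -2 + 3 · 7 = 19
p(7) = ⊕ of these = min[9, 16, 12, 19] = 9.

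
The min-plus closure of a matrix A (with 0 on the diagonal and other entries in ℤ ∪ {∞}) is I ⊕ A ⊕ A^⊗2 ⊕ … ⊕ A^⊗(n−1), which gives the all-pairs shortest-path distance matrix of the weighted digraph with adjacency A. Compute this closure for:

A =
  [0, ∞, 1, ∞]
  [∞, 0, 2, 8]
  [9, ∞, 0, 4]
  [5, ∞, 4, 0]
Closure =
  [0, ∞, 1, 5]
  [11, 0, 2, 6]
  [9, ∞, 0, 4]
  [5, ∞, 4, 0]

This is the Floyd-Warshall all-pairs shortest-path computation. For each intermediate vertex k = 0, 1, …, 3, update dist[i][j] ← min(dist[i][j], dist[i][k] + dist[k][j]). The final matrix gives, for each (i, j), the minimum total weight of any directed path from i to j (possibly empty when i = j).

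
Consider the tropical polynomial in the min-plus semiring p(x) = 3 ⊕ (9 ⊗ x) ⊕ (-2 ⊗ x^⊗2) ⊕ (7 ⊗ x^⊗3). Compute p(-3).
p(-3) = -8

A tropical monomial a ⊗ x^⊗i evaluates to a + i · x. Evaluating each term at x = -3:
  Term 0 contributes 3 + 0 · -3 = 3
  Term 1 contributes 9 + 1 · -3 = 6
  Term 2 contributes -2 + 2 · -3 = -8
  Term 3 contributes 7 + 3 · -3 = -2
p(-3) = ⊕ of these = min[3, 6, -8, -2] = -8.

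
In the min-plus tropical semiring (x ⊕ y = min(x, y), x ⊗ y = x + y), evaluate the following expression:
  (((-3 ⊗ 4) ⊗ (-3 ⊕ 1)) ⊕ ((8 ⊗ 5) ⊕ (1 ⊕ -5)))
(((-3 ⊗ 4) ⊗ (-3 ⊕ 1)) ⊕ ((8 ⊗ 5) ⊕ (1 ⊕ -5))) = -5

Expand innermost to outermost. Recall ⊕ takes the minimum of its arguments and ⊗ takes their sum. Working out the expression (((-3 ⊗ 4) ⊗ (-3 ⊕ 1)) ⊕ ((8 ⊗ 5) ⊕ (1 ⊕ -5))) gives -5.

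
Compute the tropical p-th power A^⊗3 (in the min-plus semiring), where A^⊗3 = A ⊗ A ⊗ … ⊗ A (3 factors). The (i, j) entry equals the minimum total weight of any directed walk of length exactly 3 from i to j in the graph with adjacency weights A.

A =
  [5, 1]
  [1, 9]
A^⊗3 =
  [7, 3]
  [3, 7]

Each entry (A^⊗3)_ij equals the minimum over all length-3 walks i = v_0 → v_1 → … → v_3 = j of Σ_t A[v_t][v_{t+1}]. For example, for (i, j) = (0, 1) we minimise over 4 possible intermediate vertex sequences; the minimum is 3, attained along the walk 0 → 1 → 0 → 1.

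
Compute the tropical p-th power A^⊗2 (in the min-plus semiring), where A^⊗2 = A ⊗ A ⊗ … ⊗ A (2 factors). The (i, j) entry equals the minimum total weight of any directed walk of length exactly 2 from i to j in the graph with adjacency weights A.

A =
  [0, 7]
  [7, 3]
A^⊗2 =
  [0, 7]
  [7, 6]

Each entry (A^⊗2)_ij equals the minimum over all length-2 walks i = v_0 → v_1 → … → v_2 = j of Σ_t A[v_t][v_{t+1}]. For example, for (i, j) = (0, 1) we minimise over 2 possible intermediate vertex sequences; the minimum is 7, attained along the walk 0 → 0 → 1.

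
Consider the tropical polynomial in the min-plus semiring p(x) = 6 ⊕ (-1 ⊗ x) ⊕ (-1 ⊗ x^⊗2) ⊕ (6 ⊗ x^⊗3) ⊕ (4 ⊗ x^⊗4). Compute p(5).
p(5) = 4

A tropical monomial a ⊗ x^⊗i evaluates to a + i · x. Evaluating each term at x = 5:
  Term 0 contributes 6 + 0 · 5 = 6
  Term 1 contributes -1 + 1 · 5 = 4
  Term 2 contributes -1 + 2 · 5 = 9
  Term 3 contributes 6 + 3 · 5 = 21
  Term 4 contributes 4 + 4 · 5 = 24
p(5) = ⊕ of these = min[6, 4, 9, 21, 24] = 4.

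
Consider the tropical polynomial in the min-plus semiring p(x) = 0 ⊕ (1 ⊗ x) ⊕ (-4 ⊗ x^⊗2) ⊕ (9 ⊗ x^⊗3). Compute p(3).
p(3) = 0

A tropical monomial a ⊗ x^⊗i evaluates to a + i · x. Evaluating each term at x = 3:
  Term 0 contributes 0 + 0 · 3 = 0
  Term 1 contributes 1 + 1 · 3 = 4
  Term 2 contributes -4 + 2 · 3 = 2
  Term 3 contributes 9 + 3 · 3 = 18
p(3) = ⊕ of these = min[0, 4, 2, 18] = 0.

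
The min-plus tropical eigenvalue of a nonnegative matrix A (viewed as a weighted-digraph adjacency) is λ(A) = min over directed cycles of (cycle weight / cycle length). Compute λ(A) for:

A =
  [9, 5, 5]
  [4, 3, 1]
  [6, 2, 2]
λ(A) = 3/2

Enumerate directed cycles and compute their means (weight / length). Sample:
  cycle 0 → 0: weight = 9, length = 1, mean = 9/1 ≈ 9.000
  cycle 1 → 1: weight = 3, length = 1, mean = 3/1 ≈ 3.000
  cycle 2 → 2: weight = 2, length = 1, mean = 2/1 ≈ 2.000
  cycle 0 → 1 → 0: weight = 9, length = 2, mean = 9/2 ≈ 4.500
  cycle 0 → 2 → 0: weight = 11, length = 2, mean = 11/2 ≈ 5.500
  cycle 1 → 0 → 1: weight = 9, length = 2, mean = 9/2 ≈ 4.500
Minimum mean = 1.500, attained e.g. along the cycle 1 → 2 → 1 with weight 3 and length 2. So λ(A) = 3/2 = 3/2.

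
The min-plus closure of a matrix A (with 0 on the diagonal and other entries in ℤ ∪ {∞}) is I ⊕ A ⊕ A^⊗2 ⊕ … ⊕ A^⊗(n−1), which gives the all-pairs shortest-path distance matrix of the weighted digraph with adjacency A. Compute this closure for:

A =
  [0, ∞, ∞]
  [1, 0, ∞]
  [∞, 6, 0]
Closure =
  [0, ∞, ∞]
  [1, 0, ∞]
  [7, 6, 0]

This is the Floyd-Warshall all-pairs shortest-path computation. For each intermediate vertex k = 0, 1, …, 2, update dist[i][j] ← min(dist[i][j], dist[i][k] + dist[k][j]). The final matrix gives, for each (i, j), the minimum total weight of any directed path from i to j (possibly empty when i = j).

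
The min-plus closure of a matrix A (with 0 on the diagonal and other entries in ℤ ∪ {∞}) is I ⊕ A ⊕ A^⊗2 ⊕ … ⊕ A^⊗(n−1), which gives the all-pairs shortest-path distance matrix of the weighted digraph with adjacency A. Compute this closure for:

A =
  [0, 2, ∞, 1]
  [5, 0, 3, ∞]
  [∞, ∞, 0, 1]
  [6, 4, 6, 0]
Closure =
  [0, 2, 5, 1]
  [5, 0, 3, 4]
  [7, 5, 0, 1]
  [6, 4, 6, 0]

This is the Floyd-Warshall all-pairs shortest-path computation. For each intermediate vertex k = 0, 1, …, 3, update dist[i][j] ← min(dist[i][j], dist[i][k] + dist[k][j]). The final matrix gives, for each (i, j), the minimum total weight of any directed path from i to j (possibly empty when i = j).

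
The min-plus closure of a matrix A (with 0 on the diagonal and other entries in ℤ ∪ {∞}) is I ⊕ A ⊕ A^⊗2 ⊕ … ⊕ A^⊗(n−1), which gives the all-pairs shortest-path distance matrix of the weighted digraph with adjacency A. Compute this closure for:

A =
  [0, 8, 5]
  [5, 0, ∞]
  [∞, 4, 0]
Closure =
  [0, 8, 5]
  [5, 0, 10]
  [9, 4, 0]

This is the Floyd-Warshall all-pairs shortest-path computation. For each intermediate vertex k = 0, 1, …, 2, update dist[i][j] ← min(dist[i][j], dist[i][k] + dist[k][j]). The final matrix gives, for each (i, j), the minimum total weight of any directed path from i to j (possibly empty when i = j).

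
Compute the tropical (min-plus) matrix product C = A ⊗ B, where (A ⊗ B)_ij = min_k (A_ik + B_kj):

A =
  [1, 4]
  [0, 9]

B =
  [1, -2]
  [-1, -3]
A ⊗ B =
  [2, -1]
  [1, -2]

Apply the min-plus product entry-by-entry:
  C[0][0] = min over k of (A[0][0] + B[0][0] = 1 + 1 = 2, A[0][1] + B[1][0] = 4 + -1 = 3) = 2 (attained at k = 0)
  C[0][1] = min over k of (A[0][0] + B[0][1] = 1 + -2 = -1, A[0][1] + B[1][1] = 4 + -3 = 1) = -1 (attained at k = 0)
  C[1][0] = min over k of (A[1][0] + B[0][0] = 0 + 1 = 1, A[1][1] + B[1][0] = 9 + -1 = 8) = 1 (attained at k = 0)
  C[1][1] = min over k of (A[1][0] + B[0][1] = 0 + -2 = -2, A[1][1] + B[1][1] = 9 + -3 = 6) = -2 (attained at k = 0)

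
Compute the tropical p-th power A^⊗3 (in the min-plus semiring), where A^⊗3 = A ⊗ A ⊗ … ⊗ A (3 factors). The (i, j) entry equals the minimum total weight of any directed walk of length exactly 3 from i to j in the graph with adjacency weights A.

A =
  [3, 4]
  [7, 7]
A^⊗3 =
  [9, 10]
  [13, 14]

Each entry (A^⊗3)_ij equals the minimum over all length-3 walks i = v_0 → v_1 → … → v_3 = j of Σ_t A[v_t][v_{t+1}]. For example, for (i, j) = (0, 1) we minimise over 4 possible intermediate vertex sequences; the minimum is 10, attained along the walk 0 → 0 → 0 → 1.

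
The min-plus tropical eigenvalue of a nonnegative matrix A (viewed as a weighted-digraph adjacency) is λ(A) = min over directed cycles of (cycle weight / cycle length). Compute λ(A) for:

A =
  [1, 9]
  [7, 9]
λ(A) = 1

Enumerate directed cycles and compute their means (weight / length). Sample:
  cycle 0 → 0: weight = 1, length = 1, mean = 1/1 ≈ 1.000
  cycle 1 → 1: weight = 9, length = 1, mean = 9/1 ≈ 9.000
  cycle 0 → 1 → 0: weight = 16, length = 2, mean = 16/2 ≈ 8.000
  cycle 1 → 0 → 1: weight = 16, length = 2, mean = 16/2 ≈ 8.000
Minimum mean = 1.000, attained e.g. along the cycle 0 → 0 with weight 1 and length 1. So λ(A) = 1/1 = 1.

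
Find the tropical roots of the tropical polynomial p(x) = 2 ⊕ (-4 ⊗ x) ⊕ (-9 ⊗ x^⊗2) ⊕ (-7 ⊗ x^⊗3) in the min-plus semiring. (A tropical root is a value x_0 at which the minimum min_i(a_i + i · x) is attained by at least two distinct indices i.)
Roots: {-2, 5, 6}

Each tropical root is a break point of the lower envelope of the lines y = a_i + i · x (there are 4 lines, with slopes 0, 1, ..., 3). Only the lines that attain the minimum somewhere contribute to roots; other lines are dominated. Here the surviving (envelope) indices are i = 3, i = 2, i = 1, i = 0.
Intersections between consecutive envelope lines give the roots: for adjacent envelope indices i < j the intersection is x = (a_i − a_j) / (j − i). Reading off the sorted break points: {-2, 5, 6}.
Verification: at each break x_0, at least two indices attain the minimum of min_i(a_i + i · x_0).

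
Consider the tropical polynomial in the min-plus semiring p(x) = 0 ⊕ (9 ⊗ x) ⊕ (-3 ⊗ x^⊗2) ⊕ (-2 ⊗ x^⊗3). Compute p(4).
p(4) = 0

A tropical monomial a ⊗ x^⊗i evaluates to a + i · x. Evaluating each term at x = 4:
  Term 0 contributes 0 + 0 · 4 = 0
  Term 1 contributes 9 + 1 · 4 = 13
  Term 2 contributes -3 + 2 · 4 = 5
  Term 3 contributes -2 + 3 · 4 = 10
p(4) = ⊕ of these = min[0, 13, 5, 10] = 0.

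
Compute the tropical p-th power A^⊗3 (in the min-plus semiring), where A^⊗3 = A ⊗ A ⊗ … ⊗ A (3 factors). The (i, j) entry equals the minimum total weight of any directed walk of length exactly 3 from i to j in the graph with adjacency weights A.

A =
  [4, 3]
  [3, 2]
A^⊗3 =
  [8, 7]
  [7, 6]

Each entry (A^⊗3)_ij equals the minimum over all length-3 walks i = v_0 → v_1 → … → v_3 = j of Σ_t A[v_t][v_{t+1}]. For example, for (i, j) = (0, 1) we minimise over 4 possible intermediate vertex sequences; the minimum is 7, attained along the walk 0 → 1 → 1 → 1.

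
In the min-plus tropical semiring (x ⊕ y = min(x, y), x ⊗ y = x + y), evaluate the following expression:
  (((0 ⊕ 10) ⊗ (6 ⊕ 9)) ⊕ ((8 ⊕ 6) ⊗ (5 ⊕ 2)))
(((0 ⊕ 10) ⊗ (6 ⊕ 9)) ⊕ ((8 ⊕ 6) ⊗ (5 ⊕ 2))) = 6

Expand innermost to outermost. Recall ⊕ takes the minimum of its arguments and ⊗ takes their sum. Working out the expression (((0 ⊕ 10) ⊗ (6 ⊕ 9)) ⊕ ((8 ⊕ 6) ⊗ (5 ⊕ 2))) gives 6.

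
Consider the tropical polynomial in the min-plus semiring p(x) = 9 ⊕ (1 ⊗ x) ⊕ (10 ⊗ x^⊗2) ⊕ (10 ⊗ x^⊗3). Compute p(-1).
p(-1) = 0

A tropical monomial a ⊗ x^⊗i evaluates to a + i · x. Evaluating each term at x = -1:
  Term 0 contributes 9 + 0 · -1 = 9
  Term 1 contributes 1 + 1 · -1 = 0
  Term 2 contributes 10 + 2 · -1 = 8
  Term 3 contributes 10 + 3 · -1 = 7
p(-1) = ⊕ of these = min[9, 0, 8, 7] = 0.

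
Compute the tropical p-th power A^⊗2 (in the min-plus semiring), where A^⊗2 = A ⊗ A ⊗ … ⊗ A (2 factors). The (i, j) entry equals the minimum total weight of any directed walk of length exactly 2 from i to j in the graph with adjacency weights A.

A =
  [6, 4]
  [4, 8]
A^⊗2 =
  [8, 10]
  [10, 8]

Each entry (A^⊗2)_ij equals the minimum over all length-2 walks i = v_0 → v_1 → … → v_2 = j of Σ_t A[v_t][v_{t+1}]. For example, for (i, j) = (0, 1) we minimise over 2 possible intermediate vertex sequences; the minimum is 10, attained along the walk 0 → 0 → 1.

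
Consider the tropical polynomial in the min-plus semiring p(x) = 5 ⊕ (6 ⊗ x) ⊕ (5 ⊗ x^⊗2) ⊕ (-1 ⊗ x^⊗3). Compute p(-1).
p(-1) = -4

A tropical monomial a ⊗ x^⊗i evaluates to a + i · x. Evaluating each term at x = -1:
  Term 0 contributes 5 + 0 · -1 = 5
  Term 1 contributes 6 + 1 · -1 = 5
  Term 2 contributes 5 + 2 · -1 = 3
  Term 3 contributes -1 + 3 · -1 = -4
p(-1) = ⊕ of these = min[5, 5, 3, -4] = -4.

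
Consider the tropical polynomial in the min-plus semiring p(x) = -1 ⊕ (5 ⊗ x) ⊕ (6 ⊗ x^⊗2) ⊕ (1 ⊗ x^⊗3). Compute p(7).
p(7) = -1

A tropical monomial a ⊗ x^⊗i evaluates to a + i · x. Evaluating each term at x = 7:
  Term 0 contributes -1 + 0 · 7 = -1
  Term 1 contributes 5 + 1 · 7 = 12
  Term 2 contributes 6 + 2 · 7 = 20
  Term 3 contributes 1 + 3 · 7 = 22
p(7) = ⊕ of these = min[-1, 12, 20, 22] = -1.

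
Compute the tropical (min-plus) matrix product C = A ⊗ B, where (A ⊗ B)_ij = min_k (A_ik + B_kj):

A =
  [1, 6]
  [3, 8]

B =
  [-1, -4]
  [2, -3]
A ⊗ B =
  [0, -3]
  [2, -1]

Apply the min-plus product entry-by-entry:
  C[0][0] = min over k of (A[0][0] + B[0][0] = 1 + -1 = 0, A[0][1] + B[1][0] = 6 + 2 = 8) = 0 (attained at k = 0)
  C[0][1] = min over k of (A[0][0] + B[0][1] = 1 + -4 = -3, A[0][1] + B[1][1] = 6 + -3 = 3) = -3 (attained at k = 0)
  C[1][0] = min over k of (A[1][0] + B[0][0] = 3 + -1 = 2, A[1][1] + B[1][0] = 8 + 2 = 10) = 2 (attained at k = 0)
  C[1][1] = min over k of (A[1][0] + B[0][1] = 3 + -4 = -1, A[1][1] + B[1][1] = 8 + -3 = 5) = -1 (attained at k = 0)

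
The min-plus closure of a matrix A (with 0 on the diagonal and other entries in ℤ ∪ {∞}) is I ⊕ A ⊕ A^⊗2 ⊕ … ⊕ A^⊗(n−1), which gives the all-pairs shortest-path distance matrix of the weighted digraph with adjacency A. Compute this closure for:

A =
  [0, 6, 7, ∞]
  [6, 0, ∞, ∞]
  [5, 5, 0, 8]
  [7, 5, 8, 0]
Closure =
  [0, 6, 7, 15]
  [6, 0, 13, 21]
  [5, 5, 0, 8]
  [7, 5, 8, 0]

This is the Floyd-Warshall all-pairs shortest-path computation. For each intermediate vertex k = 0, 1, …, 3, update dist[i][j] ← min(dist[i][j], dist[i][k] + dist[k][j]). The final matrix gives, for each (i, j), the minimum total weight of any directed path from i to j (possibly empty when i = j).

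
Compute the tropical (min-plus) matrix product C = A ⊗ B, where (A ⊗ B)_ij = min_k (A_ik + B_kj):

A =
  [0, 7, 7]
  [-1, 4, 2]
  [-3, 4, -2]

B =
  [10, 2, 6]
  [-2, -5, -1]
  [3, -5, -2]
A ⊗ B =
  [5, 2, 5]
  [2, -3, 0]
  [1, -7, -4]

Apply the min-plus product entry-by-entry:
  C[0][0] = min over k of (A[0][0] + B[0][0] = 0 + 10 = 10, A[0][1] + B[1][0] = 7 + -2 = 5, A[0][2] + B[2][0] = 7 + 3 = 10) = 5 (attained at k = 1)
  C[0][1] = min over k of (A[0][0] + B[0][1] = 0 + 2 = 2, A[0][1] + B[1][1] = 7 + -5 = 2, A[0][2] + B[2][1] = 7 + -5 = 2) = 2 (attained at k = 0)
  C[0][2] = min over k of (A[0][0] + B[0][2] = 0 + 6 = 6, A[0][1] + B[1][2] = 7 + -1 = 6, A[0][2] + B[2][2] = 7 + -2 = 5) = 5 (attained at k = 2)
  C[1][0] = min over k of (A[1][0] + B[0][0] = -1 + 10 = 9, A[1][1] + B[1][0] = 4 + -2 = 2, A[1][2] + B[2][0] = 2 + 3 = 5) = 2 (attained at k = 1)
  C[1][1] = min over k of (A[1][0] + B[0][1] = -1 + 2 = 1, A[1][1] + B[1][1] = 4 + -5 = -1, A[1][2] + B[2][1] = 2 + -5 = -3) = -3 (attained at k = 2)
  C[1][2] = min over k of (A[1][0] + B[0][2] = -1 + 6 = 5, A[1][1] + B[1][2] = 4 + -1 = 3, A[1][2] + B[2][2] = 2 + -2 = 0) = 0 (attained at k = 2)
  C[2][0] = min over k of (A[2][0] + B[0][0] = -3 + 10 = 7, A[2][1] + B[1][0] = 4 + -2 = 2, A[2][2] + B[2][0] = -2 + 3 = 1) = 1 (attained at k = 2)
  C[2][1] = min over k of (A[2][0] + B[0][1] = -3 + 2 = -1, A[2][1] + B[1][1] = 4 + -5 = -1, A[2][2] + B[2][1] = -2 + -5 = -7) = -7 (attained at k = 2)
  C[2][2] = min over k of (A[2][0] + B[0][2] = -3 + 6 = 3, A[2][1] + B[1][2] = 4 + -1 = 3, A[2][2] + B[2][2] = -2 + -2 = -4) = -4 (attained at k = 2)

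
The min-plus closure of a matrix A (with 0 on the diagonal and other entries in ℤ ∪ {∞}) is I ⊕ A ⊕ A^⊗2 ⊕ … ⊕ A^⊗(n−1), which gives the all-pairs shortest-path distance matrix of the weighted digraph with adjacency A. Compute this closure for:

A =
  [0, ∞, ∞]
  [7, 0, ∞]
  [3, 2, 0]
Closure =
  [0, ∞, ∞]
  [7, 0, ∞]
  [3, 2, 0]

This is the Floyd-Warshall all-pairs shortest-path computation. For each intermediate vertex k = 0, 1, …, 2, update dist[i][j] ← min(dist[i][j], dist[i][k] + dist[k][j]). The final matrix gives, for each (i, j), the minimum total weight of any directed path from i to j (possibly empty when i = j).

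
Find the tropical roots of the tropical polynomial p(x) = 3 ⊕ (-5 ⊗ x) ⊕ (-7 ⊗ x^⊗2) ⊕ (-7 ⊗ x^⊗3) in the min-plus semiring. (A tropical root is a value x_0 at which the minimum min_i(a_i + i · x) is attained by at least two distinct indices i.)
Roots: {0, 2, 8}

Each tropical root is a break point of the lower envelope of the lines y = a_i + i · x (there are 4 lines, with slopes 0, 1, ..., 3). Only the lines that attain the minimum somewhere contribute to roots; other lines are dominated. Here the surviving (envelope) indices are i = 3, i = 2, i = 1, i = 0.
Intersections between consecutive envelope lines give the roots: for adjacent envelope indices i < j the intersection is x = (a_i − a_j) / (j − i). Reading off the sorted break points: {0, 2, 8}.
Verification: at each break x_0, at least two indices attain the minimum of min_i(a_i + i · x_0).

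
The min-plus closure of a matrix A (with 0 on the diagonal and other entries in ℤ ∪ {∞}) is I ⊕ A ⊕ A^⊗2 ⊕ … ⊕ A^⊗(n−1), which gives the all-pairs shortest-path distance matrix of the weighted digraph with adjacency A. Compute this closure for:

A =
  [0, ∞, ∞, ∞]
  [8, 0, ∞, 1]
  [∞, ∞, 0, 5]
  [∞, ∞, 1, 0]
Closure =
  [0, ∞, ∞, ∞]
  [8, 0, 2, 1]
  [∞, ∞, 0, 5]
  [∞, ∞, 1, 0]

This is the Floyd-Warshall all-pairs shortest-path computation. For each intermediate vertex k = 0, 1, …, 3, update dist[i][j] ← min(dist[i][j], dist[i][k] + dist[k][j]). The final matrix gives, for each (i, j), the minimum total weight of any directed path from i to j (possibly empty when i = j).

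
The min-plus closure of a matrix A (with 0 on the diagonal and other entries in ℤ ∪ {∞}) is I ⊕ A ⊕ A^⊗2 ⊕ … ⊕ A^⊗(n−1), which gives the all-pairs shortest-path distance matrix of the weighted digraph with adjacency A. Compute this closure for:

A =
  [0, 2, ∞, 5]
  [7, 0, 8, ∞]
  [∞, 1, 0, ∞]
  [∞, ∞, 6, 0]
Closure =
  [0, 2, 10, 5]
  [7, 0, 8, 12]
  [8, 1, 0, 13]
  [14, 7, 6, 0]

This is the Floyd-Warshall all-pairs shortest-path computation. For each intermediate vertex k = 0, 1, …, 3, update dist[i][j] ← min(dist[i][j], dist[i][k] + dist[k][j]). The final matrix gives, for each (i, j), the minimum total weight of any directed path from i to j (possibly empty when i = j).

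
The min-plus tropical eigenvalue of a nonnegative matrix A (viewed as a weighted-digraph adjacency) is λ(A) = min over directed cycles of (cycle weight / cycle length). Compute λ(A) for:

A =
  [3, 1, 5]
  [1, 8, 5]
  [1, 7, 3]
λ(A) = 1

Enumerate directed cycles and compute their means (weight / length). Sample:
  cycle 0 → 0: weight = 3, length = 1, mean = 3/1 ≈ 3.000
  cycle 1 → 1: weight = 8, length = 1, mean = 8/1 ≈ 8.000
  cycle 2 → 2: weight = 3, length = 1, mean = 3/1 ≈ 3.000
  cycle 0 → 1 → 0: weight = 2, length = 2, mean = 2/2 ≈ 1.000
  cycle 0 → 2 → 0: weight = 6, length = 2, mean = 6/2 ≈ 3.000
  cycle 1 → 0 → 1: weight = 2, length = 2, mean = 2/2 ≈ 1.000
Minimum mean = 1.000, attained e.g. along the cycle 0 → 1 → 0 with weight 2 and length 2. So λ(A) = 2/2 = 1.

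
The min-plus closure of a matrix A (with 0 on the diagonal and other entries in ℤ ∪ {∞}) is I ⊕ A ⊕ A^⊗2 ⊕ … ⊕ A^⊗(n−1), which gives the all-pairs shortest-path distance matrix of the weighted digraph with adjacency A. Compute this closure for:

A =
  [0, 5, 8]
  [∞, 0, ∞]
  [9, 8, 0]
Closure =
  [0, 5, 8]
  [∞, 0, ∞]
  [9, 8, 0]

This is the Floyd-Warshall all-pairs shortest-path computation. For each intermediate vertex k = 0, 1, …, 2, update dist[i][j] ← min(dist[i][j], dist[i][k] + dist[k][j]). The final matrix gives, for each (i, j), the minimum total weight of any directed path from i to j (possibly empty when i = j).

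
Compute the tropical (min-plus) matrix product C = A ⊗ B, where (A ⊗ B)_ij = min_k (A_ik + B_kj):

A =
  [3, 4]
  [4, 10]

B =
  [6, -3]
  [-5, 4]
A ⊗ B =
  [-1, 0]
  [5, 1]

Apply the min-plus product entry-by-entry:
  C[0][0] = min over k of (A[0][0] + B[0][0] = 3 + 6 = 9, A[0][1] + B[1][0] = 4 + -5 = -1) = -1 (attained at k = 1)
  C[0][1] = min over k of (A[0][0] + B[0][1] = 3 + -3 = 0, A[0][1] + B[1][1] = 4 + 4 = 8) = 0 (attained at k = 0)
  C[1][0] = min over k of (A[1][0] + B[0][0] = 4 + 6 = 10, A[1][1] + B[1][0] = 10 + -5 = 5) = 5 (attained at k = 1)
  C[1][1] = min over k of (A[1][0] + B[0][1] = 4 + -3 = 1, A[1][1] + B[1][1] = 10 + 4 = 14) = 1 (attained at k = 0)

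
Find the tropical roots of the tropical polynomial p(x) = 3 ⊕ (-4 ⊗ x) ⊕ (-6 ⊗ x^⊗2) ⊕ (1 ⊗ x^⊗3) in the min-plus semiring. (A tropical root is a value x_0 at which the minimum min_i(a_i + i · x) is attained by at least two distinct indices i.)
Roots: {-7, 2, 7}

Each tropical root is a break point of the lower envelope of the lines y = a_i + i · x (there are 4 lines, with slopes 0, 1, ..., 3). Only the lines that attain the minimum somewhere contribute to roots; other lines are dominated. Here the surviving (envelope) indices are i = 3, i = 2, i = 1, i = 0.
Intersections between consecutive envelope lines give the roots: for adjacent envelope indices i < j the intersection is x = (a_i − a_j) / (j − i). Reading off the sorted break points: {-7, 2, 7}.
Verification: at each break x_0, at least two indices attain the minimum of min_i(a_i + i · x_0).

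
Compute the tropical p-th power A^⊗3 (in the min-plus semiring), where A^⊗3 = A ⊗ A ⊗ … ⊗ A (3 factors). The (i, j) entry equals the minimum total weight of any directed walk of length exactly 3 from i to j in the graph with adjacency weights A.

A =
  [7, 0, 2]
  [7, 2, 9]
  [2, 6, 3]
A^⊗3 =
  [7, 4, 6]
  [11, 6, 11]
  [6, 4, 7]

Each entry (A^⊗3)_ij equals the minimum over all length-3 walks i = v_0 → v_1 → … → v_3 = j of Σ_t A[v_t][v_{t+1}]. For example, for (i, j) = (0, 2) we minimise over 9 possible intermediate vertex sequences; the minimum is 6, attained along the walk 0 → 2 → 0 → 2.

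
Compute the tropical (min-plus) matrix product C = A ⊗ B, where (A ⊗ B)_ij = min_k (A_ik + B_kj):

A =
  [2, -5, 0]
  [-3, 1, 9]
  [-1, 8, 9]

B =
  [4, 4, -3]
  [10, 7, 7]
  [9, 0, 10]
A ⊗ B =
  [5, 0, -1]
  [1, 1, -6]
  [3, 3, -4]

Apply the min-plus product entry-by-entry:
  C[0][0] = min over k of (A[0][0] + B[0][0] = 2 + 4 = 6, A[0][1] + B[1][0] = -5 + 10 = 5, A[0][2] + B[2][0] = 0 + 9 = 9) = 5 (attained at k = 1)
  C[0][1] = min over k of (A[0][0] + B[0][1] = 2 + 4 = 6, A[0][1] + B[1][1] = -5 + 7 = 2, A[0][2] + B[2][1] = 0 + 0 = 0) = 0 (attained at k = 2)
  C[0][2] = min over k of (A[0][0] + B[0][2] = 2 + -3 = -1, A[0][1] + B[1][2] = -5 + 7 = 2, A[0][2] + B[2][2] = 0 + 10 = 10) = -1 (attained at k = 0)
  C[1][0] = min over k of (A[1][0] + B[0][0] = -3 + 4 = 1, A[1][1] + B[1][0] = 1 + 10 = 11, A[1][2] + B[2][0] = 9 + 9 = 18) = 1 (attained at k = 0)
  C[1][1] = min over k of (A[1][0] + B[0][1] = -3 + 4 = 1, A[1][1] + B[1][1] = 1 + 7 = 8, A[1][2] + B[2][1] = 9 + 0 = 9) = 1 (attained at k = 0)
  C[1][2] = min over k of (A[1][0] + B[0][2] = -3 + -3 = -6, A[1][1] + B[1][2] = 1 + 7 = 8, A[1][2] + B[2][2] = 9 + 10 = 19) = -6 (attained at k = 0)
  C[2][0] = min over k of (A[2][0] + B[0][0] = -1 + 4 = 3, A[2][1] + B[1][0] = 8 + 10 = 18, A[2][2] + B[2][0] = 9 + 9 = 18) = 3 (attained at k = 0)
  C[2][1] = min over k of (A[2][0] + B[0][1] = -1 + 4 = 3, A[2][1] + B[1][1] = 8 + 7 = 15, A[2][2] + B[2][1] = 9 + 0 = 9) = 3 (attained at k = 0)
  C[2][2] = min over k of (A[2][0] + B[0][2] = -1 + -3 = -4, A[2][1] + B[1][2] = 8 + 7 = 15, A[2][2] + B[2][2] = 9 + 10 = 19) = -4 (attained at k = 0)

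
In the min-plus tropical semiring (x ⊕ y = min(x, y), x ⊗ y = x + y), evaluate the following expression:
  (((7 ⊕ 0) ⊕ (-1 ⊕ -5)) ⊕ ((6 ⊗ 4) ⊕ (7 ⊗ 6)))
(((7 ⊕ 0) ⊕ (-1 ⊕ -5)) ⊕ ((6 ⊗ 4) ⊕ (7 ⊗ 6))) = -5

Expand innermost to outermost. Recall ⊕ takes the minimum of its arguments and ⊗ takes their sum. Working out the expression (((7 ⊕ 0) ⊕ (-1 ⊕ -5)) ⊕ ((6 ⊗ 4) ⊕ (7 ⊗ 6))) gives -5.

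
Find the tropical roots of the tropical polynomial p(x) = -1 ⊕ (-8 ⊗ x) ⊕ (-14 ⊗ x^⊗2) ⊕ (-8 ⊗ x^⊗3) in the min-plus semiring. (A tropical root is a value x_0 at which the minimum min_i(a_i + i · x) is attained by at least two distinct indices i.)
Roots: {-6, 6, 7}

Each tropical root is a break point of the lower envelope of the lines y = a_i + i · x (there are 4 lines, with slopes 0, 1, ..., 3). Only the lines that attain the minimum somewhere contribute to roots; other lines are dominated. Here the surviving (envelope) indices are i = 3, i = 2, i = 1, i = 0.
Intersections between consecutive envelope lines give the roots: for adjacent envelope indices i < j the intersection is x = (a_i − a_j) / (j − i). Reading off the sorted break points: {-6, 6, 7}.
Verification: at each break x_0, at least two indices attain the minimum of min_i(a_i + i · x_0).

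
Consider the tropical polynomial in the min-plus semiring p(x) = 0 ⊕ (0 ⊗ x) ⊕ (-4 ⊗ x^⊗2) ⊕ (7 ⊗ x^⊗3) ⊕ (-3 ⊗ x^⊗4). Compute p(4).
p(4) = 0

A tropical monomial a ⊗ x^⊗i evaluates to a + i · x. Evaluating each term at x = 4:
  Term 0 contributes 0 + 0 · 4 = 0
  Term 1 contributes 0 + 1 · 4 = 4
  Term 2 contributes -4 + 2 · 4 = 4
  Term 3 contributes 7 + 3 · 4 = 19
  Term 4 contributes -3 + 4 · 4 = 13
p(4) = ⊕ of these = min[0, 4, 4, 19, 13] = 0.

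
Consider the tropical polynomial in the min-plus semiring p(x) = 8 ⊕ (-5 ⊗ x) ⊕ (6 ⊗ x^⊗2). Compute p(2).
p(2) = -3

A tropical monomial a ⊗ x^⊗i evaluates to a + i · x. Evaluating each term at x = 2:
  Term 0 contributes 8 + 0 · 2 = 8
  Term 1 contributes -5 + 1 · 2 = -3
  Term 2 contributes 6 + 2 · 2 = 10
p(2) = ⊕ of these = min[8, -3, 10] = -3.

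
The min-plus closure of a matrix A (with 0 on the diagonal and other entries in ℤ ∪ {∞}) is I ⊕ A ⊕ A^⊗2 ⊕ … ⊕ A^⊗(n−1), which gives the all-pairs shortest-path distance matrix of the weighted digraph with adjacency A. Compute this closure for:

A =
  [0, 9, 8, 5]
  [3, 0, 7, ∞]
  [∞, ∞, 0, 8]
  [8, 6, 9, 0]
Closure =
  [0, 9, 8, 5]
  [3, 0, 7, 8]
  [16, 14, 0, 8]
  [8, 6, 9, 0]

This is the Floyd-Warshall all-pairs shortest-path computation. For each intermediate vertex k = 0, 1, …, 3, update dist[i][j] ← min(dist[i][j], dist[i][k] + dist[k][j]). The final matrix gives, for each (i, j), the minimum total weight of any directed path from i to j (possibly empty when i = j).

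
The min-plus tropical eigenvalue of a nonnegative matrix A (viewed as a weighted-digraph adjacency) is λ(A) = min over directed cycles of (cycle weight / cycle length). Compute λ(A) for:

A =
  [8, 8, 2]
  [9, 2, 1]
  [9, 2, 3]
λ(A) = 3/2

Enumerate directed cycles and compute their means (weight / length). Sample:
  cycle 0 → 0: weight = 8, length = 1, mean = 8/1 ≈ 8.000
  cycle 1 → 1: weight = 2, length = 1, mean = 2/1 ≈ 2.000
  cycle 2 → 2: weight = 3, length = 1, mean = 3/1 ≈ 3.000
  cycle 0 → 1 → 0: weight = 17, length = 2, mean = 17/2 ≈ 8.500
  cycle 0 → 2 → 0: weight = 11, length = 2, mean = 11/2 ≈ 5.500
  cycle 1 → 0 → 1: weight = 17, length = 2, mean = 17/2 ≈ 8.500
Minimum mean = 1.500, attained e.g. along the cycle 1 → 2 → 1 with weight 3 and length 2. So λ(A) = 3/2 = 3/2.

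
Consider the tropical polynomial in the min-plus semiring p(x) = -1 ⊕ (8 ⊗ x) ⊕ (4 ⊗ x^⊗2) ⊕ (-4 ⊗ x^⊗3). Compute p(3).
p(3) = -1

A tropical monomial a ⊗ x^⊗i evaluates to a + i · x. Evaluating each term at x = 3:
  Term 0 contributes -1 + 0 · 3 = -1
  Term 1 contributes 8 + 1 · 3 = 11
  Term 2 contributes 4 + 2 · 3 = 10
  Term 3 contributes -4 + 3 · 3 = 5
p(3) = ⊕ of these = min[-1, 11, 10, 5] = -1.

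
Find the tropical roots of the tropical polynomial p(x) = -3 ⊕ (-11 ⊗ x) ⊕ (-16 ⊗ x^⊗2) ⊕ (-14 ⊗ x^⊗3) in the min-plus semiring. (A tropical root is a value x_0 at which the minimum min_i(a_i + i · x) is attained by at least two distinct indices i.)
Roots: {-2, 5, 8}

Each tropical root is a break point of the lower envelope of the lines y = a_i + i · x (there are 4 lines, with slopes 0, 1, ..., 3). Only the lines that attain the minimum somewhere contribute to roots; other lines are dominated. Here the surviving (envelope) indices are i = 3, i = 2, i = 1, i = 0.
Intersections between consecutive envelope lines give the roots: for adjacent envelope indices i < j the intersection is x = (a_i − a_j) / (j − i). Reading off the sorted break points: {-2, 5, 8}.
Verification: at each break x_0, at least two indices attain the minimum of min_i(a_i + i · x_0).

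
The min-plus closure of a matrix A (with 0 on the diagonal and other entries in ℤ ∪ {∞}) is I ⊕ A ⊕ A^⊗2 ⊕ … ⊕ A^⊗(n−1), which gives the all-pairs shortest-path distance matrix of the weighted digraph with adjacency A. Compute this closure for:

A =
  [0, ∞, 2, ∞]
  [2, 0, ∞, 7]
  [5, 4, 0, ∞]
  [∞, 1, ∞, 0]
Closure =
  [0, 6, 2, 13]
  [2, 0, 4, 7]
  [5, 4, 0, 11]
  [3, 1, 5, 0]

This is the Floyd-Warshall all-pairs shortest-path computation. For each intermediate vertex k = 0, 1, …, 3, update dist[i][j] ← min(dist[i][j], dist[i][k] + dist[k][j]). The final matrix gives, for each (i, j), the minimum total weight of any directed path from i to j (possibly empty when i = j).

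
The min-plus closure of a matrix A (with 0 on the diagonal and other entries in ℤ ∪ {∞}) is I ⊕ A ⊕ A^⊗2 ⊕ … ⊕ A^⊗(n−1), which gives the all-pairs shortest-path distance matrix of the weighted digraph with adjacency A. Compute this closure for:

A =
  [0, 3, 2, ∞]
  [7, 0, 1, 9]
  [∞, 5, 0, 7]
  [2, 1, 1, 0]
Closure =
  [0, 3, 2, 9]
  [7, 0, 1, 8]
  [9, 5, 0, 7]
  [2, 1, 1, 0]

This is the Floyd-Warshall all-pairs shortest-path computation. For each intermediate vertex k = 0, 1, …, 3, update dist[i][j] ← min(dist[i][j], dist[i][k] + dist[k][j]). The final matrix gives, for each (i, j), the minimum total weight of any directed path from i to j (possibly empty when i = j).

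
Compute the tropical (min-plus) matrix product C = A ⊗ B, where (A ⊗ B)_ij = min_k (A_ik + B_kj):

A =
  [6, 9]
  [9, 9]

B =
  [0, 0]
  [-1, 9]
A ⊗ B =
  [6, 6]
  [8, 9]

Apply the min-plus product entry-by-entry:
  C[0][0] = min over k of (A[0][0] + B[0][0] = 6 + 0 = 6, A[0][1] + B[1][0] = 9 + -1 = 8) = 6 (attained at k = 0)
  C[0][1] = min over k of (A[0][0] + B[0][1] = 6 + 0 = 6, A[0][1] + B[1][1] = 9 + 9 = 18) = 6 (attained at k = 0)
  C[1][0] = min over k of (A[1][0] + B[0][0] = 9 + 0 = 9, A[1][1] + B[1][0] = 9 + -1 = 8) = 8 (attained at k = 1)
  C[1][1] = min over k of (A[1][0] + B[0][1] = 9 + 0 = 9, A[1][1] + B[1][1] = 9 + 9 = 18) = 9 (attained at k = 0)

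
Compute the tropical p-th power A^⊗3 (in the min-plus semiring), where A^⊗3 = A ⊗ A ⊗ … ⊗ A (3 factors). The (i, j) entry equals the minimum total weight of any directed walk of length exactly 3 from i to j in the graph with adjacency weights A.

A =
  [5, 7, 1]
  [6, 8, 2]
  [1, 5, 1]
A^⊗3 =
  [3, 7, 3]
  [4, 8, 4]
  [3, 7, 3]

Each entry (A^⊗3)_ij equals the minimum over all length-3 walks i = v_0 → v_1 → … → v_3 = j of Σ_t A[v_t][v_{t+1}]. For example, for (i, j) = (0, 2) we minimise over 9 possible intermediate vertex sequences; the minimum is 3, attained along the walk 0 → 2 → 0 → 2.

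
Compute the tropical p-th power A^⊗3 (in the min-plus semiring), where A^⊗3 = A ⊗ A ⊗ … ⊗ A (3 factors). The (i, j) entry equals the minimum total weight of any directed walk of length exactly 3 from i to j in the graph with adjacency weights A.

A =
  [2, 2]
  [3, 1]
A^⊗3 =
  [6, 4]
  [5, 3]

Each entry (A^⊗3)_ij equals the minimum over all length-3 walks i = v_0 → v_1 → … → v_3 = j of Σ_t A[v_t][v_{t+1}]. For example, for (i, j) = (0, 1) we minimise over 4 possible intermediate vertex sequences; the minimum is 4, attained along the walk 0 → 1 → 1 → 1.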